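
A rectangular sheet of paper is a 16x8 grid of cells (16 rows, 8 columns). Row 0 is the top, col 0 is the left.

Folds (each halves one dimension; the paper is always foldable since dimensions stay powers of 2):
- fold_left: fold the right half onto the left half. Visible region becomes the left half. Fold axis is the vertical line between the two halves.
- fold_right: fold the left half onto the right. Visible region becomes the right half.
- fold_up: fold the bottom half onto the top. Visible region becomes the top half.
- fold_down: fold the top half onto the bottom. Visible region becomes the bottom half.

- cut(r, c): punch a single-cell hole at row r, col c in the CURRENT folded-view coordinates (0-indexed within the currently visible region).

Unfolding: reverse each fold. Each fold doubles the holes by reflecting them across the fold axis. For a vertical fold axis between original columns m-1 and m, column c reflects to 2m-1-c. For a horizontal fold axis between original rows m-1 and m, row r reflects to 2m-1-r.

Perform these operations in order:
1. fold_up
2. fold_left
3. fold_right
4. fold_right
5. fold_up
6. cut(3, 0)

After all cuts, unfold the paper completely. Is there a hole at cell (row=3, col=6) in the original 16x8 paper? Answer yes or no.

Answer: yes

Derivation:
Op 1 fold_up: fold axis h@8; visible region now rows[0,8) x cols[0,8) = 8x8
Op 2 fold_left: fold axis v@4; visible region now rows[0,8) x cols[0,4) = 8x4
Op 3 fold_right: fold axis v@2; visible region now rows[0,8) x cols[2,4) = 8x2
Op 4 fold_right: fold axis v@3; visible region now rows[0,8) x cols[3,4) = 8x1
Op 5 fold_up: fold axis h@4; visible region now rows[0,4) x cols[3,4) = 4x1
Op 6 cut(3, 0): punch at orig (3,3); cuts so far [(3, 3)]; region rows[0,4) x cols[3,4) = 4x1
Unfold 1 (reflect across h@4): 2 holes -> [(3, 3), (4, 3)]
Unfold 2 (reflect across v@3): 4 holes -> [(3, 2), (3, 3), (4, 2), (4, 3)]
Unfold 3 (reflect across v@2): 8 holes -> [(3, 0), (3, 1), (3, 2), (3, 3), (4, 0), (4, 1), (4, 2), (4, 3)]
Unfold 4 (reflect across v@4): 16 holes -> [(3, 0), (3, 1), (3, 2), (3, 3), (3, 4), (3, 5), (3, 6), (3, 7), (4, 0), (4, 1), (4, 2), (4, 3), (4, 4), (4, 5), (4, 6), (4, 7)]
Unfold 5 (reflect across h@8): 32 holes -> [(3, 0), (3, 1), (3, 2), (3, 3), (3, 4), (3, 5), (3, 6), (3, 7), (4, 0), (4, 1), (4, 2), (4, 3), (4, 4), (4, 5), (4, 6), (4, 7), (11, 0), (11, 1), (11, 2), (11, 3), (11, 4), (11, 5), (11, 6), (11, 7), (12, 0), (12, 1), (12, 2), (12, 3), (12, 4), (12, 5), (12, 6), (12, 7)]
Holes: [(3, 0), (3, 1), (3, 2), (3, 3), (3, 4), (3, 5), (3, 6), (3, 7), (4, 0), (4, 1), (4, 2), (4, 3), (4, 4), (4, 5), (4, 6), (4, 7), (11, 0), (11, 1), (11, 2), (11, 3), (11, 4), (11, 5), (11, 6), (11, 7), (12, 0), (12, 1), (12, 2), (12, 3), (12, 4), (12, 5), (12, 6), (12, 7)]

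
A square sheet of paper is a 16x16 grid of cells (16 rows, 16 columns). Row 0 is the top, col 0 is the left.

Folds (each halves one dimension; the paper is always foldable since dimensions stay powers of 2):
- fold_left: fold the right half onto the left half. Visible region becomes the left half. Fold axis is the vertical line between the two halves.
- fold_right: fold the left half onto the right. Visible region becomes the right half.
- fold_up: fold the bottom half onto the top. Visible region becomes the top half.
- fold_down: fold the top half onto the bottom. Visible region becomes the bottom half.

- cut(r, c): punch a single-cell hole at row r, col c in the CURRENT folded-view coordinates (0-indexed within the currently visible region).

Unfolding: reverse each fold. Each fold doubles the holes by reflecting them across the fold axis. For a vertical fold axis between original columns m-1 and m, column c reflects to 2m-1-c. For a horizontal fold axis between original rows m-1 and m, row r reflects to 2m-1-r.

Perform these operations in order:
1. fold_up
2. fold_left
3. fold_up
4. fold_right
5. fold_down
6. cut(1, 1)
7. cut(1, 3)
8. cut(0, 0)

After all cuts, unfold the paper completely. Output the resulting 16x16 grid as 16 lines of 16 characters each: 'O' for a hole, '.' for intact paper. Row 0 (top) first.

Op 1 fold_up: fold axis h@8; visible region now rows[0,8) x cols[0,16) = 8x16
Op 2 fold_left: fold axis v@8; visible region now rows[0,8) x cols[0,8) = 8x8
Op 3 fold_up: fold axis h@4; visible region now rows[0,4) x cols[0,8) = 4x8
Op 4 fold_right: fold axis v@4; visible region now rows[0,4) x cols[4,8) = 4x4
Op 5 fold_down: fold axis h@2; visible region now rows[2,4) x cols[4,8) = 2x4
Op 6 cut(1, 1): punch at orig (3,5); cuts so far [(3, 5)]; region rows[2,4) x cols[4,8) = 2x4
Op 7 cut(1, 3): punch at orig (3,7); cuts so far [(3, 5), (3, 7)]; region rows[2,4) x cols[4,8) = 2x4
Op 8 cut(0, 0): punch at orig (2,4); cuts so far [(2, 4), (3, 5), (3, 7)]; region rows[2,4) x cols[4,8) = 2x4
Unfold 1 (reflect across h@2): 6 holes -> [(0, 5), (0, 7), (1, 4), (2, 4), (3, 5), (3, 7)]
Unfold 2 (reflect across v@4): 12 holes -> [(0, 0), (0, 2), (0, 5), (0, 7), (1, 3), (1, 4), (2, 3), (2, 4), (3, 0), (3, 2), (3, 5), (3, 7)]
Unfold 3 (reflect across h@4): 24 holes -> [(0, 0), (0, 2), (0, 5), (0, 7), (1, 3), (1, 4), (2, 3), (2, 4), (3, 0), (3, 2), (3, 5), (3, 7), (4, 0), (4, 2), (4, 5), (4, 7), (5, 3), (5, 4), (6, 3), (6, 4), (7, 0), (7, 2), (7, 5), (7, 7)]
Unfold 4 (reflect across v@8): 48 holes -> [(0, 0), (0, 2), (0, 5), (0, 7), (0, 8), (0, 10), (0, 13), (0, 15), (1, 3), (1, 4), (1, 11), (1, 12), (2, 3), (2, 4), (2, 11), (2, 12), (3, 0), (3, 2), (3, 5), (3, 7), (3, 8), (3, 10), (3, 13), (3, 15), (4, 0), (4, 2), (4, 5), (4, 7), (4, 8), (4, 10), (4, 13), (4, 15), (5, 3), (5, 4), (5, 11), (5, 12), (6, 3), (6, 4), (6, 11), (6, 12), (7, 0), (7, 2), (7, 5), (7, 7), (7, 8), (7, 10), (7, 13), (7, 15)]
Unfold 5 (reflect across h@8): 96 holes -> [(0, 0), (0, 2), (0, 5), (0, 7), (0, 8), (0, 10), (0, 13), (0, 15), (1, 3), (1, 4), (1, 11), (1, 12), (2, 3), (2, 4), (2, 11), (2, 12), (3, 0), (3, 2), (3, 5), (3, 7), (3, 8), (3, 10), (3, 13), (3, 15), (4, 0), (4, 2), (4, 5), (4, 7), (4, 8), (4, 10), (4, 13), (4, 15), (5, 3), (5, 4), (5, 11), (5, 12), (6, 3), (6, 4), (6, 11), (6, 12), (7, 0), (7, 2), (7, 5), (7, 7), (7, 8), (7, 10), (7, 13), (7, 15), (8, 0), (8, 2), (8, 5), (8, 7), (8, 8), (8, 10), (8, 13), (8, 15), (9, 3), (9, 4), (9, 11), (9, 12), (10, 3), (10, 4), (10, 11), (10, 12), (11, 0), (11, 2), (11, 5), (11, 7), (11, 8), (11, 10), (11, 13), (11, 15), (12, 0), (12, 2), (12, 5), (12, 7), (12, 8), (12, 10), (12, 13), (12, 15), (13, 3), (13, 4), (13, 11), (13, 12), (14, 3), (14, 4), (14, 11), (14, 12), (15, 0), (15, 2), (15, 5), (15, 7), (15, 8), (15, 10), (15, 13), (15, 15)]

Answer: O.O..O.OO.O..O.O
...OO......OO...
...OO......OO...
O.O..O.OO.O..O.O
O.O..O.OO.O..O.O
...OO......OO...
...OO......OO...
O.O..O.OO.O..O.O
O.O..O.OO.O..O.O
...OO......OO...
...OO......OO...
O.O..O.OO.O..O.O
O.O..O.OO.O..O.O
...OO......OO...
...OO......OO...
O.O..O.OO.O..O.O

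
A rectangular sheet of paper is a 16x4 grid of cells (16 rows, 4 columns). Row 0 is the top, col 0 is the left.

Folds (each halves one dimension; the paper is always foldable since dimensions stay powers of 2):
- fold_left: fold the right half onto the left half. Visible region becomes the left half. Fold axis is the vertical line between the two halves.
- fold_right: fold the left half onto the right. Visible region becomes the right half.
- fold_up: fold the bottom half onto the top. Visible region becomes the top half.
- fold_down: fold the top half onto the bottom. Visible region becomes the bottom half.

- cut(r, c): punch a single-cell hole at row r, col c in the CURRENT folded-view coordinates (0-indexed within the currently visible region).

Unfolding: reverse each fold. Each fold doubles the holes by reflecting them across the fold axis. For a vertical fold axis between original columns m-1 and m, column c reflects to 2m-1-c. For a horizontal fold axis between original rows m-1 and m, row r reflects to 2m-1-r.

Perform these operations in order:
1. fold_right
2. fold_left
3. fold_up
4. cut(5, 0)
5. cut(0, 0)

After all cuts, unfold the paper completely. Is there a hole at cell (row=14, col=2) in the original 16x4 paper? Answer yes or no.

Answer: no

Derivation:
Op 1 fold_right: fold axis v@2; visible region now rows[0,16) x cols[2,4) = 16x2
Op 2 fold_left: fold axis v@3; visible region now rows[0,16) x cols[2,3) = 16x1
Op 3 fold_up: fold axis h@8; visible region now rows[0,8) x cols[2,3) = 8x1
Op 4 cut(5, 0): punch at orig (5,2); cuts so far [(5, 2)]; region rows[0,8) x cols[2,3) = 8x1
Op 5 cut(0, 0): punch at orig (0,2); cuts so far [(0, 2), (5, 2)]; region rows[0,8) x cols[2,3) = 8x1
Unfold 1 (reflect across h@8): 4 holes -> [(0, 2), (5, 2), (10, 2), (15, 2)]
Unfold 2 (reflect across v@3): 8 holes -> [(0, 2), (0, 3), (5, 2), (5, 3), (10, 2), (10, 3), (15, 2), (15, 3)]
Unfold 3 (reflect across v@2): 16 holes -> [(0, 0), (0, 1), (0, 2), (0, 3), (5, 0), (5, 1), (5, 2), (5, 3), (10, 0), (10, 1), (10, 2), (10, 3), (15, 0), (15, 1), (15, 2), (15, 3)]
Holes: [(0, 0), (0, 1), (0, 2), (0, 3), (5, 0), (5, 1), (5, 2), (5, 3), (10, 0), (10, 1), (10, 2), (10, 3), (15, 0), (15, 1), (15, 2), (15, 3)]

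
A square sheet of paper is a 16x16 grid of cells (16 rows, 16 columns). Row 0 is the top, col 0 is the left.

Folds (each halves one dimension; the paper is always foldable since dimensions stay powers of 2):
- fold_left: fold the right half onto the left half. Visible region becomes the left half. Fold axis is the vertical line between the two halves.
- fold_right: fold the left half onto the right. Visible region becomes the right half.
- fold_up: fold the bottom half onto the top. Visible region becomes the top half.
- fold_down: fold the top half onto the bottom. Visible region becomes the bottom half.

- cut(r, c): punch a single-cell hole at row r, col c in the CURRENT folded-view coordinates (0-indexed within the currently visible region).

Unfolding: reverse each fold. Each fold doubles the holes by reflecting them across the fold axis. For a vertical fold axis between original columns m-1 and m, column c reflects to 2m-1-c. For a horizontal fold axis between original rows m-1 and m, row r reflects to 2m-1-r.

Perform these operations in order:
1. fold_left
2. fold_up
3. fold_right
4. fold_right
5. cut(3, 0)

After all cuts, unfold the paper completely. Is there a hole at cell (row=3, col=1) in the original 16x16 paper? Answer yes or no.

Answer: yes

Derivation:
Op 1 fold_left: fold axis v@8; visible region now rows[0,16) x cols[0,8) = 16x8
Op 2 fold_up: fold axis h@8; visible region now rows[0,8) x cols[0,8) = 8x8
Op 3 fold_right: fold axis v@4; visible region now rows[0,8) x cols[4,8) = 8x4
Op 4 fold_right: fold axis v@6; visible region now rows[0,8) x cols[6,8) = 8x2
Op 5 cut(3, 0): punch at orig (3,6); cuts so far [(3, 6)]; region rows[0,8) x cols[6,8) = 8x2
Unfold 1 (reflect across v@6): 2 holes -> [(3, 5), (3, 6)]
Unfold 2 (reflect across v@4): 4 holes -> [(3, 1), (3, 2), (3, 5), (3, 6)]
Unfold 3 (reflect across h@8): 8 holes -> [(3, 1), (3, 2), (3, 5), (3, 6), (12, 1), (12, 2), (12, 5), (12, 6)]
Unfold 4 (reflect across v@8): 16 holes -> [(3, 1), (3, 2), (3, 5), (3, 6), (3, 9), (3, 10), (3, 13), (3, 14), (12, 1), (12, 2), (12, 5), (12, 6), (12, 9), (12, 10), (12, 13), (12, 14)]
Holes: [(3, 1), (3, 2), (3, 5), (3, 6), (3, 9), (3, 10), (3, 13), (3, 14), (12, 1), (12, 2), (12, 5), (12, 6), (12, 9), (12, 10), (12, 13), (12, 14)]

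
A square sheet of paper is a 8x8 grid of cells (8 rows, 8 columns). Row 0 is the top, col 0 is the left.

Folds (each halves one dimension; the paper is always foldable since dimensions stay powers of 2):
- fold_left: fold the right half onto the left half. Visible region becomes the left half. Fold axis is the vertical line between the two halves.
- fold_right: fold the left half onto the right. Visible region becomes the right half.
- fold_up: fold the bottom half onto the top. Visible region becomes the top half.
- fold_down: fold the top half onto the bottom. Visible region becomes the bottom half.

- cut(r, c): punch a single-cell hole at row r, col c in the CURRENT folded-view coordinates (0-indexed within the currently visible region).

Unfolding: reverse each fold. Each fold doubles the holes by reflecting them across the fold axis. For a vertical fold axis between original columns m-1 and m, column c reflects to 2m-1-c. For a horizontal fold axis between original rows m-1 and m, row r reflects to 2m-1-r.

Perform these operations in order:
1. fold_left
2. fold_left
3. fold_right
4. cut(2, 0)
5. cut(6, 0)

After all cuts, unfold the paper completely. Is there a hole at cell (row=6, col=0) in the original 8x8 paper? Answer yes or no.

Answer: yes

Derivation:
Op 1 fold_left: fold axis v@4; visible region now rows[0,8) x cols[0,4) = 8x4
Op 2 fold_left: fold axis v@2; visible region now rows[0,8) x cols[0,2) = 8x2
Op 3 fold_right: fold axis v@1; visible region now rows[0,8) x cols[1,2) = 8x1
Op 4 cut(2, 0): punch at orig (2,1); cuts so far [(2, 1)]; region rows[0,8) x cols[1,2) = 8x1
Op 5 cut(6, 0): punch at orig (6,1); cuts so far [(2, 1), (6, 1)]; region rows[0,8) x cols[1,2) = 8x1
Unfold 1 (reflect across v@1): 4 holes -> [(2, 0), (2, 1), (6, 0), (6, 1)]
Unfold 2 (reflect across v@2): 8 holes -> [(2, 0), (2, 1), (2, 2), (2, 3), (6, 0), (6, 1), (6, 2), (6, 3)]
Unfold 3 (reflect across v@4): 16 holes -> [(2, 0), (2, 1), (2, 2), (2, 3), (2, 4), (2, 5), (2, 6), (2, 7), (6, 0), (6, 1), (6, 2), (6, 3), (6, 4), (6, 5), (6, 6), (6, 7)]
Holes: [(2, 0), (2, 1), (2, 2), (2, 3), (2, 4), (2, 5), (2, 6), (2, 7), (6, 0), (6, 1), (6, 2), (6, 3), (6, 4), (6, 5), (6, 6), (6, 7)]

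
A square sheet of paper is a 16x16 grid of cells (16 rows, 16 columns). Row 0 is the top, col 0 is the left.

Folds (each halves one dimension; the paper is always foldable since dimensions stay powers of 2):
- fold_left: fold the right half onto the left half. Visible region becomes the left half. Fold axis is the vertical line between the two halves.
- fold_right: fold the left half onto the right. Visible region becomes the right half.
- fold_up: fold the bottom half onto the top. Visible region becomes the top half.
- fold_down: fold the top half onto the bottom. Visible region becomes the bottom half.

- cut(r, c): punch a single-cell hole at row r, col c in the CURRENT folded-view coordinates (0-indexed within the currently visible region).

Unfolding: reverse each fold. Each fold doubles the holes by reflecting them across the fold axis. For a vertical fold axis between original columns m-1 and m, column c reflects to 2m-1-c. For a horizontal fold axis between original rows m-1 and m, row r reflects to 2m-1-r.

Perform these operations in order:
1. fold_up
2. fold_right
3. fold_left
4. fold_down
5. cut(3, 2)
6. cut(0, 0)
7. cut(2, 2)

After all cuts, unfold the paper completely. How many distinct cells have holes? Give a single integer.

Answer: 48

Derivation:
Op 1 fold_up: fold axis h@8; visible region now rows[0,8) x cols[0,16) = 8x16
Op 2 fold_right: fold axis v@8; visible region now rows[0,8) x cols[8,16) = 8x8
Op 3 fold_left: fold axis v@12; visible region now rows[0,8) x cols[8,12) = 8x4
Op 4 fold_down: fold axis h@4; visible region now rows[4,8) x cols[8,12) = 4x4
Op 5 cut(3, 2): punch at orig (7,10); cuts so far [(7, 10)]; region rows[4,8) x cols[8,12) = 4x4
Op 6 cut(0, 0): punch at orig (4,8); cuts so far [(4, 8), (7, 10)]; region rows[4,8) x cols[8,12) = 4x4
Op 7 cut(2, 2): punch at orig (6,10); cuts so far [(4, 8), (6, 10), (7, 10)]; region rows[4,8) x cols[8,12) = 4x4
Unfold 1 (reflect across h@4): 6 holes -> [(0, 10), (1, 10), (3, 8), (4, 8), (6, 10), (7, 10)]
Unfold 2 (reflect across v@12): 12 holes -> [(0, 10), (0, 13), (1, 10), (1, 13), (3, 8), (3, 15), (4, 8), (4, 15), (6, 10), (6, 13), (7, 10), (7, 13)]
Unfold 3 (reflect across v@8): 24 holes -> [(0, 2), (0, 5), (0, 10), (0, 13), (1, 2), (1, 5), (1, 10), (1, 13), (3, 0), (3, 7), (3, 8), (3, 15), (4, 0), (4, 7), (4, 8), (4, 15), (6, 2), (6, 5), (6, 10), (6, 13), (7, 2), (7, 5), (7, 10), (7, 13)]
Unfold 4 (reflect across h@8): 48 holes -> [(0, 2), (0, 5), (0, 10), (0, 13), (1, 2), (1, 5), (1, 10), (1, 13), (3, 0), (3, 7), (3, 8), (3, 15), (4, 0), (4, 7), (4, 8), (4, 15), (6, 2), (6, 5), (6, 10), (6, 13), (7, 2), (7, 5), (7, 10), (7, 13), (8, 2), (8, 5), (8, 10), (8, 13), (9, 2), (9, 5), (9, 10), (9, 13), (11, 0), (11, 7), (11, 8), (11, 15), (12, 0), (12, 7), (12, 8), (12, 15), (14, 2), (14, 5), (14, 10), (14, 13), (15, 2), (15, 5), (15, 10), (15, 13)]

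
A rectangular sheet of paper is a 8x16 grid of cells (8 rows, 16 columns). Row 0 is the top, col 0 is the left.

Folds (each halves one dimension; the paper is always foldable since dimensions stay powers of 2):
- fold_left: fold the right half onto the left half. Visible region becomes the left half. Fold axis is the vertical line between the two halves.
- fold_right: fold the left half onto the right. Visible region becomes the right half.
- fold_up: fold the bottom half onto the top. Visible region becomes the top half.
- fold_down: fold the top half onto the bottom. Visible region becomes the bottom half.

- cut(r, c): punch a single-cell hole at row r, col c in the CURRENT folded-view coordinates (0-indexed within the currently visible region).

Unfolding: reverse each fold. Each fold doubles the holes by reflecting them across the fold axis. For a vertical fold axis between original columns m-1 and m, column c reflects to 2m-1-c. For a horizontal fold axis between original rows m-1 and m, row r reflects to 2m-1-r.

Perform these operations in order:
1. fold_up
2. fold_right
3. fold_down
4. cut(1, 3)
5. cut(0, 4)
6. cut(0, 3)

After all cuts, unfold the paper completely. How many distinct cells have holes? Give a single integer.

Answer: 24

Derivation:
Op 1 fold_up: fold axis h@4; visible region now rows[0,4) x cols[0,16) = 4x16
Op 2 fold_right: fold axis v@8; visible region now rows[0,4) x cols[8,16) = 4x8
Op 3 fold_down: fold axis h@2; visible region now rows[2,4) x cols[8,16) = 2x8
Op 4 cut(1, 3): punch at orig (3,11); cuts so far [(3, 11)]; region rows[2,4) x cols[8,16) = 2x8
Op 5 cut(0, 4): punch at orig (2,12); cuts so far [(2, 12), (3, 11)]; region rows[2,4) x cols[8,16) = 2x8
Op 6 cut(0, 3): punch at orig (2,11); cuts so far [(2, 11), (2, 12), (3, 11)]; region rows[2,4) x cols[8,16) = 2x8
Unfold 1 (reflect across h@2): 6 holes -> [(0, 11), (1, 11), (1, 12), (2, 11), (2, 12), (3, 11)]
Unfold 2 (reflect across v@8): 12 holes -> [(0, 4), (0, 11), (1, 3), (1, 4), (1, 11), (1, 12), (2, 3), (2, 4), (2, 11), (2, 12), (3, 4), (3, 11)]
Unfold 3 (reflect across h@4): 24 holes -> [(0, 4), (0, 11), (1, 3), (1, 4), (1, 11), (1, 12), (2, 3), (2, 4), (2, 11), (2, 12), (3, 4), (3, 11), (4, 4), (4, 11), (5, 3), (5, 4), (5, 11), (5, 12), (6, 3), (6, 4), (6, 11), (6, 12), (7, 4), (7, 11)]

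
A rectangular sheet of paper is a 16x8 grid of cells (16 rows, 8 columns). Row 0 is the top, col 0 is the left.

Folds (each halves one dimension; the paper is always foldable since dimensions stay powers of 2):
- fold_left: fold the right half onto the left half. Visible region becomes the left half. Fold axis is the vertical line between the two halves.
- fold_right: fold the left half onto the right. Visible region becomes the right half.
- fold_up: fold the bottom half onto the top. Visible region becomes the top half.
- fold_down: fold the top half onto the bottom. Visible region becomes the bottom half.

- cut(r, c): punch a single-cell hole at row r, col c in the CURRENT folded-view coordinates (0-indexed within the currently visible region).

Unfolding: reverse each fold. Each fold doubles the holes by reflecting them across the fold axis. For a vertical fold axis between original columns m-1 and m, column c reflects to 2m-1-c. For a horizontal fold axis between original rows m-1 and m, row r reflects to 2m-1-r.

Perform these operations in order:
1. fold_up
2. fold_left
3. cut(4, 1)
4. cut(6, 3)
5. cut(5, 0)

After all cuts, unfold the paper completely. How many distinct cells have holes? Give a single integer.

Op 1 fold_up: fold axis h@8; visible region now rows[0,8) x cols[0,8) = 8x8
Op 2 fold_left: fold axis v@4; visible region now rows[0,8) x cols[0,4) = 8x4
Op 3 cut(4, 1): punch at orig (4,1); cuts so far [(4, 1)]; region rows[0,8) x cols[0,4) = 8x4
Op 4 cut(6, 3): punch at orig (6,3); cuts so far [(4, 1), (6, 3)]; region rows[0,8) x cols[0,4) = 8x4
Op 5 cut(5, 0): punch at orig (5,0); cuts so far [(4, 1), (5, 0), (6, 3)]; region rows[0,8) x cols[0,4) = 8x4
Unfold 1 (reflect across v@4): 6 holes -> [(4, 1), (4, 6), (5, 0), (5, 7), (6, 3), (6, 4)]
Unfold 2 (reflect across h@8): 12 holes -> [(4, 1), (4, 6), (5, 0), (5, 7), (6, 3), (6, 4), (9, 3), (9, 4), (10, 0), (10, 7), (11, 1), (11, 6)]

Answer: 12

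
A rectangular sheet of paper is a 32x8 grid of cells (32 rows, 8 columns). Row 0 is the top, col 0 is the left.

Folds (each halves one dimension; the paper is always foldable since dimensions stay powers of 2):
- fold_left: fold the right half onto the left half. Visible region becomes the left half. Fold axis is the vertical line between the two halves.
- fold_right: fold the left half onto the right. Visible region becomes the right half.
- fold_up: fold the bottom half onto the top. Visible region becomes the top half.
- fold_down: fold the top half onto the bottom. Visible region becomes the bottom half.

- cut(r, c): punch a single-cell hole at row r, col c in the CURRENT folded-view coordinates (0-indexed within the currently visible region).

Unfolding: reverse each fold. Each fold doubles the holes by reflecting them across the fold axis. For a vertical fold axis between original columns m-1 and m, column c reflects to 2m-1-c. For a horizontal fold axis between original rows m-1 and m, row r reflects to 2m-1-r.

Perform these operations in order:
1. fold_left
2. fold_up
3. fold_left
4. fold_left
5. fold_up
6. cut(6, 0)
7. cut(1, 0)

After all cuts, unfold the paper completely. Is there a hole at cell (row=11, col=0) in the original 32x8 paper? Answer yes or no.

Answer: no

Derivation:
Op 1 fold_left: fold axis v@4; visible region now rows[0,32) x cols[0,4) = 32x4
Op 2 fold_up: fold axis h@16; visible region now rows[0,16) x cols[0,4) = 16x4
Op 3 fold_left: fold axis v@2; visible region now rows[0,16) x cols[0,2) = 16x2
Op 4 fold_left: fold axis v@1; visible region now rows[0,16) x cols[0,1) = 16x1
Op 5 fold_up: fold axis h@8; visible region now rows[0,8) x cols[0,1) = 8x1
Op 6 cut(6, 0): punch at orig (6,0); cuts so far [(6, 0)]; region rows[0,8) x cols[0,1) = 8x1
Op 7 cut(1, 0): punch at orig (1,0); cuts so far [(1, 0), (6, 0)]; region rows[0,8) x cols[0,1) = 8x1
Unfold 1 (reflect across h@8): 4 holes -> [(1, 0), (6, 0), (9, 0), (14, 0)]
Unfold 2 (reflect across v@1): 8 holes -> [(1, 0), (1, 1), (6, 0), (6, 1), (9, 0), (9, 1), (14, 0), (14, 1)]
Unfold 3 (reflect across v@2): 16 holes -> [(1, 0), (1, 1), (1, 2), (1, 3), (6, 0), (6, 1), (6, 2), (6, 3), (9, 0), (9, 1), (9, 2), (9, 3), (14, 0), (14, 1), (14, 2), (14, 3)]
Unfold 4 (reflect across h@16): 32 holes -> [(1, 0), (1, 1), (1, 2), (1, 3), (6, 0), (6, 1), (6, 2), (6, 3), (9, 0), (9, 1), (9, 2), (9, 3), (14, 0), (14, 1), (14, 2), (14, 3), (17, 0), (17, 1), (17, 2), (17, 3), (22, 0), (22, 1), (22, 2), (22, 3), (25, 0), (25, 1), (25, 2), (25, 3), (30, 0), (30, 1), (30, 2), (30, 3)]
Unfold 5 (reflect across v@4): 64 holes -> [(1, 0), (1, 1), (1, 2), (1, 3), (1, 4), (1, 5), (1, 6), (1, 7), (6, 0), (6, 1), (6, 2), (6, 3), (6, 4), (6, 5), (6, 6), (6, 7), (9, 0), (9, 1), (9, 2), (9, 3), (9, 4), (9, 5), (9, 6), (9, 7), (14, 0), (14, 1), (14, 2), (14, 3), (14, 4), (14, 5), (14, 6), (14, 7), (17, 0), (17, 1), (17, 2), (17, 3), (17, 4), (17, 5), (17, 6), (17, 7), (22, 0), (22, 1), (22, 2), (22, 3), (22, 4), (22, 5), (22, 6), (22, 7), (25, 0), (25, 1), (25, 2), (25, 3), (25, 4), (25, 5), (25, 6), (25, 7), (30, 0), (30, 1), (30, 2), (30, 3), (30, 4), (30, 5), (30, 6), (30, 7)]
Holes: [(1, 0), (1, 1), (1, 2), (1, 3), (1, 4), (1, 5), (1, 6), (1, 7), (6, 0), (6, 1), (6, 2), (6, 3), (6, 4), (6, 5), (6, 6), (6, 7), (9, 0), (9, 1), (9, 2), (9, 3), (9, 4), (9, 5), (9, 6), (9, 7), (14, 0), (14, 1), (14, 2), (14, 3), (14, 4), (14, 5), (14, 6), (14, 7), (17, 0), (17, 1), (17, 2), (17, 3), (17, 4), (17, 5), (17, 6), (17, 7), (22, 0), (22, 1), (22, 2), (22, 3), (22, 4), (22, 5), (22, 6), (22, 7), (25, 0), (25, 1), (25, 2), (25, 3), (25, 4), (25, 5), (25, 6), (25, 7), (30, 0), (30, 1), (30, 2), (30, 3), (30, 4), (30, 5), (30, 6), (30, 7)]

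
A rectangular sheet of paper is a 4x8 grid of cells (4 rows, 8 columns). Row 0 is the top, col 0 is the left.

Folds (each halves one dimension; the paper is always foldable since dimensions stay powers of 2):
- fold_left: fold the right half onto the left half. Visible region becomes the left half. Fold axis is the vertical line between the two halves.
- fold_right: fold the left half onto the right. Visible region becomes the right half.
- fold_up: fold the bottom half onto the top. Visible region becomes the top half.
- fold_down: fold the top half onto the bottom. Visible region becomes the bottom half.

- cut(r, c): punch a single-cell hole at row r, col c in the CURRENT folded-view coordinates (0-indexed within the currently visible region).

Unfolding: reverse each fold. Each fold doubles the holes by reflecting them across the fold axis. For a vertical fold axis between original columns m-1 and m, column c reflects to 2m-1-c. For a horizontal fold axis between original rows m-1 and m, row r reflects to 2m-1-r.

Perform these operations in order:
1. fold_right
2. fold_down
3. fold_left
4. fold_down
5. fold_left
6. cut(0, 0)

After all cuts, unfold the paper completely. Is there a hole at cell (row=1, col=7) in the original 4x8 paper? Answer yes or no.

Answer: yes

Derivation:
Op 1 fold_right: fold axis v@4; visible region now rows[0,4) x cols[4,8) = 4x4
Op 2 fold_down: fold axis h@2; visible region now rows[2,4) x cols[4,8) = 2x4
Op 3 fold_left: fold axis v@6; visible region now rows[2,4) x cols[4,6) = 2x2
Op 4 fold_down: fold axis h@3; visible region now rows[3,4) x cols[4,6) = 1x2
Op 5 fold_left: fold axis v@5; visible region now rows[3,4) x cols[4,5) = 1x1
Op 6 cut(0, 0): punch at orig (3,4); cuts so far [(3, 4)]; region rows[3,4) x cols[4,5) = 1x1
Unfold 1 (reflect across v@5): 2 holes -> [(3, 4), (3, 5)]
Unfold 2 (reflect across h@3): 4 holes -> [(2, 4), (2, 5), (3, 4), (3, 5)]
Unfold 3 (reflect across v@6): 8 holes -> [(2, 4), (2, 5), (2, 6), (2, 7), (3, 4), (3, 5), (3, 6), (3, 7)]
Unfold 4 (reflect across h@2): 16 holes -> [(0, 4), (0, 5), (0, 6), (0, 7), (1, 4), (1, 5), (1, 6), (1, 7), (2, 4), (2, 5), (2, 6), (2, 7), (3, 4), (3, 5), (3, 6), (3, 7)]
Unfold 5 (reflect across v@4): 32 holes -> [(0, 0), (0, 1), (0, 2), (0, 3), (0, 4), (0, 5), (0, 6), (0, 7), (1, 0), (1, 1), (1, 2), (1, 3), (1, 4), (1, 5), (1, 6), (1, 7), (2, 0), (2, 1), (2, 2), (2, 3), (2, 4), (2, 5), (2, 6), (2, 7), (3, 0), (3, 1), (3, 2), (3, 3), (3, 4), (3, 5), (3, 6), (3, 7)]
Holes: [(0, 0), (0, 1), (0, 2), (0, 3), (0, 4), (0, 5), (0, 6), (0, 7), (1, 0), (1, 1), (1, 2), (1, 3), (1, 4), (1, 5), (1, 6), (1, 7), (2, 0), (2, 1), (2, 2), (2, 3), (2, 4), (2, 5), (2, 6), (2, 7), (3, 0), (3, 1), (3, 2), (3, 3), (3, 4), (3, 5), (3, 6), (3, 7)]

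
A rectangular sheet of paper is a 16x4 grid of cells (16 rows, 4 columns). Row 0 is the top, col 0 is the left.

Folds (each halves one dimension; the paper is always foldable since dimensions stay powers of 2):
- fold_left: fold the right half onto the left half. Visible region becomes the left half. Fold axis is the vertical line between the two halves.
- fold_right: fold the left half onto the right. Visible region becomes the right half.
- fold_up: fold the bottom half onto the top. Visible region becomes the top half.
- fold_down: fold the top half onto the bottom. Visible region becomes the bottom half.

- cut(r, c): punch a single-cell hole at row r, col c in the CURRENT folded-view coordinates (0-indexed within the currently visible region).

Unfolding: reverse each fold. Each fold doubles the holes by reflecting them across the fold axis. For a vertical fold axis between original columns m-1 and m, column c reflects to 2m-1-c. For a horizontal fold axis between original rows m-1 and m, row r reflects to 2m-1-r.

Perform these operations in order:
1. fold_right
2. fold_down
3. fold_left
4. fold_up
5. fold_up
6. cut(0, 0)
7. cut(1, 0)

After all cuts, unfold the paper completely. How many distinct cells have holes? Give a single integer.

Answer: 64

Derivation:
Op 1 fold_right: fold axis v@2; visible region now rows[0,16) x cols[2,4) = 16x2
Op 2 fold_down: fold axis h@8; visible region now rows[8,16) x cols[2,4) = 8x2
Op 3 fold_left: fold axis v@3; visible region now rows[8,16) x cols[2,3) = 8x1
Op 4 fold_up: fold axis h@12; visible region now rows[8,12) x cols[2,3) = 4x1
Op 5 fold_up: fold axis h@10; visible region now rows[8,10) x cols[2,3) = 2x1
Op 6 cut(0, 0): punch at orig (8,2); cuts so far [(8, 2)]; region rows[8,10) x cols[2,3) = 2x1
Op 7 cut(1, 0): punch at orig (9,2); cuts so far [(8, 2), (9, 2)]; region rows[8,10) x cols[2,3) = 2x1
Unfold 1 (reflect across h@10): 4 holes -> [(8, 2), (9, 2), (10, 2), (11, 2)]
Unfold 2 (reflect across h@12): 8 holes -> [(8, 2), (9, 2), (10, 2), (11, 2), (12, 2), (13, 2), (14, 2), (15, 2)]
Unfold 3 (reflect across v@3): 16 holes -> [(8, 2), (8, 3), (9, 2), (9, 3), (10, 2), (10, 3), (11, 2), (11, 3), (12, 2), (12, 3), (13, 2), (13, 3), (14, 2), (14, 3), (15, 2), (15, 3)]
Unfold 4 (reflect across h@8): 32 holes -> [(0, 2), (0, 3), (1, 2), (1, 3), (2, 2), (2, 3), (3, 2), (3, 3), (4, 2), (4, 3), (5, 2), (5, 3), (6, 2), (6, 3), (7, 2), (7, 3), (8, 2), (8, 3), (9, 2), (9, 3), (10, 2), (10, 3), (11, 2), (11, 3), (12, 2), (12, 3), (13, 2), (13, 3), (14, 2), (14, 3), (15, 2), (15, 3)]
Unfold 5 (reflect across v@2): 64 holes -> [(0, 0), (0, 1), (0, 2), (0, 3), (1, 0), (1, 1), (1, 2), (1, 3), (2, 0), (2, 1), (2, 2), (2, 3), (3, 0), (3, 1), (3, 2), (3, 3), (4, 0), (4, 1), (4, 2), (4, 3), (5, 0), (5, 1), (5, 2), (5, 3), (6, 0), (6, 1), (6, 2), (6, 3), (7, 0), (7, 1), (7, 2), (7, 3), (8, 0), (8, 1), (8, 2), (8, 3), (9, 0), (9, 1), (9, 2), (9, 3), (10, 0), (10, 1), (10, 2), (10, 3), (11, 0), (11, 1), (11, 2), (11, 3), (12, 0), (12, 1), (12, 2), (12, 3), (13, 0), (13, 1), (13, 2), (13, 3), (14, 0), (14, 1), (14, 2), (14, 3), (15, 0), (15, 1), (15, 2), (15, 3)]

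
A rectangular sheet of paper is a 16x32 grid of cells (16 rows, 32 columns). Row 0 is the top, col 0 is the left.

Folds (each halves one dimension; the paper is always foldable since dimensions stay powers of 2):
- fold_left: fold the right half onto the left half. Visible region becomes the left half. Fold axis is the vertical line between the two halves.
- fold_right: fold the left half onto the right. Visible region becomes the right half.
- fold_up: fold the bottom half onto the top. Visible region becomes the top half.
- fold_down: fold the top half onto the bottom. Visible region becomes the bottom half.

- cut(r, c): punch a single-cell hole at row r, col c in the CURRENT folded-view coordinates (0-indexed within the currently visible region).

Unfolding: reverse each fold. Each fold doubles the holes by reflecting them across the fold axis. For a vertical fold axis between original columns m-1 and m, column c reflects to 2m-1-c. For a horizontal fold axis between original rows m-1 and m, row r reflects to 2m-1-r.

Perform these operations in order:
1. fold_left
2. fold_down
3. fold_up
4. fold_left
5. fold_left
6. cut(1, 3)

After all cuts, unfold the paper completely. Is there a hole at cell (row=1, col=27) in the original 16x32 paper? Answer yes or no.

Op 1 fold_left: fold axis v@16; visible region now rows[0,16) x cols[0,16) = 16x16
Op 2 fold_down: fold axis h@8; visible region now rows[8,16) x cols[0,16) = 8x16
Op 3 fold_up: fold axis h@12; visible region now rows[8,12) x cols[0,16) = 4x16
Op 4 fold_left: fold axis v@8; visible region now rows[8,12) x cols[0,8) = 4x8
Op 5 fold_left: fold axis v@4; visible region now rows[8,12) x cols[0,4) = 4x4
Op 6 cut(1, 3): punch at orig (9,3); cuts so far [(9, 3)]; region rows[8,12) x cols[0,4) = 4x4
Unfold 1 (reflect across v@4): 2 holes -> [(9, 3), (9, 4)]
Unfold 2 (reflect across v@8): 4 holes -> [(9, 3), (9, 4), (9, 11), (9, 12)]
Unfold 3 (reflect across h@12): 8 holes -> [(9, 3), (9, 4), (9, 11), (9, 12), (14, 3), (14, 4), (14, 11), (14, 12)]
Unfold 4 (reflect across h@8): 16 holes -> [(1, 3), (1, 4), (1, 11), (1, 12), (6, 3), (6, 4), (6, 11), (6, 12), (9, 3), (9, 4), (9, 11), (9, 12), (14, 3), (14, 4), (14, 11), (14, 12)]
Unfold 5 (reflect across v@16): 32 holes -> [(1, 3), (1, 4), (1, 11), (1, 12), (1, 19), (1, 20), (1, 27), (1, 28), (6, 3), (6, 4), (6, 11), (6, 12), (6, 19), (6, 20), (6, 27), (6, 28), (9, 3), (9, 4), (9, 11), (9, 12), (9, 19), (9, 20), (9, 27), (9, 28), (14, 3), (14, 4), (14, 11), (14, 12), (14, 19), (14, 20), (14, 27), (14, 28)]
Holes: [(1, 3), (1, 4), (1, 11), (1, 12), (1, 19), (1, 20), (1, 27), (1, 28), (6, 3), (6, 4), (6, 11), (6, 12), (6, 19), (6, 20), (6, 27), (6, 28), (9, 3), (9, 4), (9, 11), (9, 12), (9, 19), (9, 20), (9, 27), (9, 28), (14, 3), (14, 4), (14, 11), (14, 12), (14, 19), (14, 20), (14, 27), (14, 28)]

Answer: yes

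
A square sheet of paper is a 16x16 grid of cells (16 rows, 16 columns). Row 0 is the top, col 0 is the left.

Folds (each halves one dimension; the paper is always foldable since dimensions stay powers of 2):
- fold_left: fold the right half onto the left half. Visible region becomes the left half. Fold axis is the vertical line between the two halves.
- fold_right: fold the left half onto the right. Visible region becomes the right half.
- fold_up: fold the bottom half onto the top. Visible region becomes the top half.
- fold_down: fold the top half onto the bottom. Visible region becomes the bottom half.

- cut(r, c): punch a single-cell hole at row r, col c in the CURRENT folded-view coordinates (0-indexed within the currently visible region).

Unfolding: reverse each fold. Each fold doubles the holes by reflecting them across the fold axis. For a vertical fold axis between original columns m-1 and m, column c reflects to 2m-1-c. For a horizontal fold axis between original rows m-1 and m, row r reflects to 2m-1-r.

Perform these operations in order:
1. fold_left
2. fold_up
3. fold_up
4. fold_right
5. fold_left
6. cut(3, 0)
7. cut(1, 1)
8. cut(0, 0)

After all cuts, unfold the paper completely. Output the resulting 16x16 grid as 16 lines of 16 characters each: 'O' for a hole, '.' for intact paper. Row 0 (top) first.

Op 1 fold_left: fold axis v@8; visible region now rows[0,16) x cols[0,8) = 16x8
Op 2 fold_up: fold axis h@8; visible region now rows[0,8) x cols[0,8) = 8x8
Op 3 fold_up: fold axis h@4; visible region now rows[0,4) x cols[0,8) = 4x8
Op 4 fold_right: fold axis v@4; visible region now rows[0,4) x cols[4,8) = 4x4
Op 5 fold_left: fold axis v@6; visible region now rows[0,4) x cols[4,6) = 4x2
Op 6 cut(3, 0): punch at orig (3,4); cuts so far [(3, 4)]; region rows[0,4) x cols[4,6) = 4x2
Op 7 cut(1, 1): punch at orig (1,5); cuts so far [(1, 5), (3, 4)]; region rows[0,4) x cols[4,6) = 4x2
Op 8 cut(0, 0): punch at orig (0,4); cuts so far [(0, 4), (1, 5), (3, 4)]; region rows[0,4) x cols[4,6) = 4x2
Unfold 1 (reflect across v@6): 6 holes -> [(0, 4), (0, 7), (1, 5), (1, 6), (3, 4), (3, 7)]
Unfold 2 (reflect across v@4): 12 holes -> [(0, 0), (0, 3), (0, 4), (0, 7), (1, 1), (1, 2), (1, 5), (1, 6), (3, 0), (3, 3), (3, 4), (3, 7)]
Unfold 3 (reflect across h@4): 24 holes -> [(0, 0), (0, 3), (0, 4), (0, 7), (1, 1), (1, 2), (1, 5), (1, 6), (3, 0), (3, 3), (3, 4), (3, 7), (4, 0), (4, 3), (4, 4), (4, 7), (6, 1), (6, 2), (6, 5), (6, 6), (7, 0), (7, 3), (7, 4), (7, 7)]
Unfold 4 (reflect across h@8): 48 holes -> [(0, 0), (0, 3), (0, 4), (0, 7), (1, 1), (1, 2), (1, 5), (1, 6), (3, 0), (3, 3), (3, 4), (3, 7), (4, 0), (4, 3), (4, 4), (4, 7), (6, 1), (6, 2), (6, 5), (6, 6), (7, 0), (7, 3), (7, 4), (7, 7), (8, 0), (8, 3), (8, 4), (8, 7), (9, 1), (9, 2), (9, 5), (9, 6), (11, 0), (11, 3), (11, 4), (11, 7), (12, 0), (12, 3), (12, 4), (12, 7), (14, 1), (14, 2), (14, 5), (14, 6), (15, 0), (15, 3), (15, 4), (15, 7)]
Unfold 5 (reflect across v@8): 96 holes -> [(0, 0), (0, 3), (0, 4), (0, 7), (0, 8), (0, 11), (0, 12), (0, 15), (1, 1), (1, 2), (1, 5), (1, 6), (1, 9), (1, 10), (1, 13), (1, 14), (3, 0), (3, 3), (3, 4), (3, 7), (3, 8), (3, 11), (3, 12), (3, 15), (4, 0), (4, 3), (4, 4), (4, 7), (4, 8), (4, 11), (4, 12), (4, 15), (6, 1), (6, 2), (6, 5), (6, 6), (6, 9), (6, 10), (6, 13), (6, 14), (7, 0), (7, 3), (7, 4), (7, 7), (7, 8), (7, 11), (7, 12), (7, 15), (8, 0), (8, 3), (8, 4), (8, 7), (8, 8), (8, 11), (8, 12), (8, 15), (9, 1), (9, 2), (9, 5), (9, 6), (9, 9), (9, 10), (9, 13), (9, 14), (11, 0), (11, 3), (11, 4), (11, 7), (11, 8), (11, 11), (11, 12), (11, 15), (12, 0), (12, 3), (12, 4), (12, 7), (12, 8), (12, 11), (12, 12), (12, 15), (14, 1), (14, 2), (14, 5), (14, 6), (14, 9), (14, 10), (14, 13), (14, 14), (15, 0), (15, 3), (15, 4), (15, 7), (15, 8), (15, 11), (15, 12), (15, 15)]

Answer: O..OO..OO..OO..O
.OO..OO..OO..OO.
................
O..OO..OO..OO..O
O..OO..OO..OO..O
................
.OO..OO..OO..OO.
O..OO..OO..OO..O
O..OO..OO..OO..O
.OO..OO..OO..OO.
................
O..OO..OO..OO..O
O..OO..OO..OO..O
................
.OO..OO..OO..OO.
O..OO..OO..OO..O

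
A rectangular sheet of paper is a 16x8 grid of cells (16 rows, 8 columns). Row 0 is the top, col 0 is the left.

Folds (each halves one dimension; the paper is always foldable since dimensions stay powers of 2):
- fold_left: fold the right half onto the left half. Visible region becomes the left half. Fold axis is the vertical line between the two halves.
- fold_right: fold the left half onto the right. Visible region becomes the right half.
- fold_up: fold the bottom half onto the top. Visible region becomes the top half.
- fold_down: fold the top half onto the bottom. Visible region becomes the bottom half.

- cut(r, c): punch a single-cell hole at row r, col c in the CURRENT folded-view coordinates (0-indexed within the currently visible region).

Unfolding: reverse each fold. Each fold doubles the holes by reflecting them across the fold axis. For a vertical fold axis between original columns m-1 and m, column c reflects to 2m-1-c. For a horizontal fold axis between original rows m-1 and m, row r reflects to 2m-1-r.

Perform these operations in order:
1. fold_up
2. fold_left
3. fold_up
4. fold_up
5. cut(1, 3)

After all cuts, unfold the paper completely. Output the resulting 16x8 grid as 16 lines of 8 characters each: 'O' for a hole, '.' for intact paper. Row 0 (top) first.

Answer: ........
...OO...
...OO...
........
........
...OO...
...OO...
........
........
...OO...
...OO...
........
........
...OO...
...OO...
........

Derivation:
Op 1 fold_up: fold axis h@8; visible region now rows[0,8) x cols[0,8) = 8x8
Op 2 fold_left: fold axis v@4; visible region now rows[0,8) x cols[0,4) = 8x4
Op 3 fold_up: fold axis h@4; visible region now rows[0,4) x cols[0,4) = 4x4
Op 4 fold_up: fold axis h@2; visible region now rows[0,2) x cols[0,4) = 2x4
Op 5 cut(1, 3): punch at orig (1,3); cuts so far [(1, 3)]; region rows[0,2) x cols[0,4) = 2x4
Unfold 1 (reflect across h@2): 2 holes -> [(1, 3), (2, 3)]
Unfold 2 (reflect across h@4): 4 holes -> [(1, 3), (2, 3), (5, 3), (6, 3)]
Unfold 3 (reflect across v@4): 8 holes -> [(1, 3), (1, 4), (2, 3), (2, 4), (5, 3), (5, 4), (6, 3), (6, 4)]
Unfold 4 (reflect across h@8): 16 holes -> [(1, 3), (1, 4), (2, 3), (2, 4), (5, 3), (5, 4), (6, 3), (6, 4), (9, 3), (9, 4), (10, 3), (10, 4), (13, 3), (13, 4), (14, 3), (14, 4)]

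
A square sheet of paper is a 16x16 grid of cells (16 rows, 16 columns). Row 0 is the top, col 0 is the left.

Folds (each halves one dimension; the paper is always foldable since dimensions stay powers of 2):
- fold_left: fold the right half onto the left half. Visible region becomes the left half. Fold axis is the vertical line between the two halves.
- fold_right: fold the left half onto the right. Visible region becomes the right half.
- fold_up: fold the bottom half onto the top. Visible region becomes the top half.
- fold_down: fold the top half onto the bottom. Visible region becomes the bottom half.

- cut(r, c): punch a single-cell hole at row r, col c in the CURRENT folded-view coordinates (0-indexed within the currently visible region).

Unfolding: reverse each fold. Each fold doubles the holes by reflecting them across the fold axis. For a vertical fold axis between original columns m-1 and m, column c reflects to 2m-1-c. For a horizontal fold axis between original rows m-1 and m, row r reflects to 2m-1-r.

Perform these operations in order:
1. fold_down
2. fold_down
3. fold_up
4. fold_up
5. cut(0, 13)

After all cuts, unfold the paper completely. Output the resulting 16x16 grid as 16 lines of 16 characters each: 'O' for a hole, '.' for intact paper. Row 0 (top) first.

Op 1 fold_down: fold axis h@8; visible region now rows[8,16) x cols[0,16) = 8x16
Op 2 fold_down: fold axis h@12; visible region now rows[12,16) x cols[0,16) = 4x16
Op 3 fold_up: fold axis h@14; visible region now rows[12,14) x cols[0,16) = 2x16
Op 4 fold_up: fold axis h@13; visible region now rows[12,13) x cols[0,16) = 1x16
Op 5 cut(0, 13): punch at orig (12,13); cuts so far [(12, 13)]; region rows[12,13) x cols[0,16) = 1x16
Unfold 1 (reflect across h@13): 2 holes -> [(12, 13), (13, 13)]
Unfold 2 (reflect across h@14): 4 holes -> [(12, 13), (13, 13), (14, 13), (15, 13)]
Unfold 3 (reflect across h@12): 8 holes -> [(8, 13), (9, 13), (10, 13), (11, 13), (12, 13), (13, 13), (14, 13), (15, 13)]
Unfold 4 (reflect across h@8): 16 holes -> [(0, 13), (1, 13), (2, 13), (3, 13), (4, 13), (5, 13), (6, 13), (7, 13), (8, 13), (9, 13), (10, 13), (11, 13), (12, 13), (13, 13), (14, 13), (15, 13)]

Answer: .............O..
.............O..
.............O..
.............O..
.............O..
.............O..
.............O..
.............O..
.............O..
.............O..
.............O..
.............O..
.............O..
.............O..
.............O..
.............O..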